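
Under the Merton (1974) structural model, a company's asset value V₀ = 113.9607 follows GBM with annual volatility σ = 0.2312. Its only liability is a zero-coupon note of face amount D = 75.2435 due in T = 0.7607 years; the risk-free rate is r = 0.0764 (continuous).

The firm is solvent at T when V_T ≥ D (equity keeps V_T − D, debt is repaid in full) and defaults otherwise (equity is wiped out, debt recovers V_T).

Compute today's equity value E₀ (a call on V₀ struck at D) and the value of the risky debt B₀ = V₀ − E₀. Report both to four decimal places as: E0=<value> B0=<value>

E0=43.0231 B0=70.9376

d₁ = [ln(V₀/D) + (r + σ²/2)T] / (σ√T)
   = [ln(113.9607/75.2435) + (0.0764 + 0.5·0.2312²)·0.7607] / (0.2312·√0.7607)
   = [0.415124 + 0.078448] / 0.201648 = 2.447691
d₂ = d₁ − σ√T = 2.447691 − 0.201648 = 2.246042
N(d₁) = 0.992811,  N(d₂) = 0.987649,  e^(−rT) = 0.943539
E₀ = V₀·N(d₁) − D·e^(−rT)·N(d₂)
   = 113.9607·0.992811 − 75.2435·0.943539·0.987649 = 43.023117
B₀ = V₀ − E₀ = 113.9607 − 43.023117 = 70.937583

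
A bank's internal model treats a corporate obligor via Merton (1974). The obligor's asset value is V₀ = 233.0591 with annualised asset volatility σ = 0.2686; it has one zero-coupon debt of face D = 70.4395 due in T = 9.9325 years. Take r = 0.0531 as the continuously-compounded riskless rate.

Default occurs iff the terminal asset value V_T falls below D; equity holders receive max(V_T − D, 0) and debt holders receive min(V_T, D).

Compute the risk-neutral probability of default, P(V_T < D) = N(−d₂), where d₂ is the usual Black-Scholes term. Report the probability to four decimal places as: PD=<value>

PD=0.0533

d₁ = [ln(V₀/D) + (r + σ²/2)T] / (σ√T)
   = [ln(233.0591/70.4395) + (0.0531 + 0.5·0.2686²)·9.9325] / (0.2686·√9.9325)
   = [1.196538 + 0.885711] / 0.846516 = 2.459786
d₂ = d₁ − σ√T = 2.459786 − 0.846516 = 1.613269
risk-neutral PD = N(−d₂) = N(-1.613269) = 0.053343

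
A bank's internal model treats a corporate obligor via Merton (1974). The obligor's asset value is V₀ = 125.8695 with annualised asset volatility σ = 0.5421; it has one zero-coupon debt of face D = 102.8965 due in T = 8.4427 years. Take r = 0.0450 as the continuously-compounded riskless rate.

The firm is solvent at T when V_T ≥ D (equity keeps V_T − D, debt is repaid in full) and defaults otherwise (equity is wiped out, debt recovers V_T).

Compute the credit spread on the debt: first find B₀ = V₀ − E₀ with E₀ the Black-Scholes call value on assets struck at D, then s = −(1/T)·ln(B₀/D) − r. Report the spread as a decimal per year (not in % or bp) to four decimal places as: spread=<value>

spread=0.0689

d₁ = [ln(V₀/D) + (r + σ²/2)T] / (σ√T)
   = [ln(125.8695/102.8965) + (0.0450 + 0.5·0.5421²)·8.4427] / (0.5421·√8.4427)
   = [0.201522 + 1.620460] / 1.575143 = 1.156709
d₂ = d₁ − σ√T = 1.156709 − 1.575143 = -0.418435
N(d₁) = 0.876304,  N(d₂) = 0.337815,  e^(−rT) = 0.683915
E₀ = V₀·N(d₁) − D·e^(−rT)·N(d₂)
   = 125.8695·0.876304 − 102.8965·0.683915·0.337815 = 86.527131
B₀ = V₀ − E₀ = 125.8695 − 86.527131 = 39.342369
spread = −(1/T)·ln(B₀/D) − r = −(1/8.4427)·ln(39.342369/102.8965) − 0.0450 = 0.06887608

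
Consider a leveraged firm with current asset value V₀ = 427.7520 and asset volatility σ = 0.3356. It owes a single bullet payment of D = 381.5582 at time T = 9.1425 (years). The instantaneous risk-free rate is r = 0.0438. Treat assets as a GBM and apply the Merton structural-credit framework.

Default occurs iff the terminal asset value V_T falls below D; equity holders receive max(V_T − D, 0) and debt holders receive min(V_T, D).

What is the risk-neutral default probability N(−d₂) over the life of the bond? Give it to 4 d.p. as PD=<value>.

d₁ = [ln(V₀/D) + (r + σ²/2)T] / (σ√T)
   = [ln(427.7520/381.5582) + (0.0438 + 0.5·0.3356²)·9.1425] / (0.3356·√9.1425)
   = [0.114280 + 0.915289] / 1.014739 = 1.014615
d₂ = d₁ − σ√T = 1.014615 − 1.014739 = -0.000124
risk-neutral PD = N(−d₂) = N(0.000124) = 0.500050

PD=0.5000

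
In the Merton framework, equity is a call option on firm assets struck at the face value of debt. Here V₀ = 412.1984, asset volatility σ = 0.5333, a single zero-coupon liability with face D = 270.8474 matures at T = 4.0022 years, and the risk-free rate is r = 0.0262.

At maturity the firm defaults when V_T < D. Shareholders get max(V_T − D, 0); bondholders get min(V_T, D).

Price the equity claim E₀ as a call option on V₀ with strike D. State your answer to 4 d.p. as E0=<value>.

E0=231.3955

d₁ = [ln(V₀/D) + (r + σ²/2)T] / (σ√T)
   = [ln(412.1984/270.8474) + (0.0262 + 0.5·0.5333²)·4.0022] / (0.5333·√4.0022)
   = [0.419949 + 0.673988] / 1.066893 = 1.025349
d₂ = d₁ − σ√T = 1.025349 − 1.066893 = -0.041545
N(d₁) = 0.847401,  N(d₂) = 0.483431,  e^(−rT) = 0.900453
E₀ = V₀·N(d₁) − D·e^(−rT)·N(d₂)
   = 412.1984·0.847401 − 270.8474·0.900453·0.483431 = 231.395523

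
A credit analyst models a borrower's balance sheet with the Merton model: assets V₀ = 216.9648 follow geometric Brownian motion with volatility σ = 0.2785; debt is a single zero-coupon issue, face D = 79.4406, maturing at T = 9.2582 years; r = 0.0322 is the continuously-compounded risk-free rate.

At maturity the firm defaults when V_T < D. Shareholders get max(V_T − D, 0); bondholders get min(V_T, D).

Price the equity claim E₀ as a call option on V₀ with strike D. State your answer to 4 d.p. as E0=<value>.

E0=160.4174

d₁ = [ln(V₀/D) + (r + σ²/2)T] / (σ√T)
   = [ln(216.9648/79.4406) + (0.0322 + 0.5·0.2785²)·9.2582] / (0.2785·√9.2582)
   = [1.004726 + 0.657157] / 0.847400 = 1.961155
d₂ = d₁ − σ√T = 1.961155 − 0.847400 = 1.113755
N(d₁) = 0.975070,  N(d₂) = 0.867308,  e^(−rT) = 0.742217
E₀ = V₀·N(d₁) − D·e^(−rT)·N(d₂)
   = 216.9648·0.975070 − 79.4406·0.742217·0.867308 = 160.417439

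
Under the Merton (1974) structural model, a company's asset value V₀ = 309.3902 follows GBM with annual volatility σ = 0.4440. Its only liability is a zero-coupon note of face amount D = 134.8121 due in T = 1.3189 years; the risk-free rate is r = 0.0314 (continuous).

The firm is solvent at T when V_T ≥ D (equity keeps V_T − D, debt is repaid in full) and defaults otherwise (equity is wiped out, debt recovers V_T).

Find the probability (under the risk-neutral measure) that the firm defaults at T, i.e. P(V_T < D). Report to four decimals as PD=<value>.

PD=0.0728

d₁ = [ln(V₀/D) + (r + σ²/2)T] / (σ√T)
   = [ln(309.3902/134.8121) + (0.0314 + 0.5·0.4440²)·1.3189] / (0.4440·√1.3189)
   = [0.830721 + 0.171415] / 0.509905 = 1.965340
d₂ = d₁ − σ√T = 1.965340 − 0.509905 = 1.455436
risk-neutral PD = N(−d₂) = N(-1.455436) = 0.072774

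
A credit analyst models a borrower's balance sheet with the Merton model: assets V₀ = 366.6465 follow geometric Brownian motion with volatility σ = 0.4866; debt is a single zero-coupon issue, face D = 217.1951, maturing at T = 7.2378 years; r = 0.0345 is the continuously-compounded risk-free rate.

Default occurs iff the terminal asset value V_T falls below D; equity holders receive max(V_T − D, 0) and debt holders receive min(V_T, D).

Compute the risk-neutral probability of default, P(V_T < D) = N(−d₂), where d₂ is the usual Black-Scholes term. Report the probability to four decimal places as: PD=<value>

PD=0.5255

d₁ = [ln(V₀/D) + (r + σ²/2)T] / (σ√T)
   = [ln(366.6465/217.1951) + (0.0345 + 0.5·0.4866²)·7.2378] / (0.4866·√7.2378)
   = [0.523602 + 1.106586] / 1.309108 = 1.245266
d₂ = d₁ − σ√T = 1.245266 − 1.309108 = -0.063841
risk-neutral PD = N(−d₂) = N(0.063841) = 0.525452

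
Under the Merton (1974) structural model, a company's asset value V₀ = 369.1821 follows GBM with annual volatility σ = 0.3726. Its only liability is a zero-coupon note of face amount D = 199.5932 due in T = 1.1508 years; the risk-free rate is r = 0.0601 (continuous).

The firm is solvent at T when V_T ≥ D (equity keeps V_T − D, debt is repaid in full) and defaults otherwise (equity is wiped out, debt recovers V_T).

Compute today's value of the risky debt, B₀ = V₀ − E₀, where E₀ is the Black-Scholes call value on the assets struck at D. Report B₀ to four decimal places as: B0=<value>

d₁ = [ln(V₀/D) + (r + σ²/2)T] / (σ√T)
   = [ln(369.1821/199.5932) + (0.0601 + 0.5·0.3726²)·1.1508] / (0.3726·√1.1508)
   = [0.615009 + 0.149046] / 0.399708 = 1.911533
d₂ = d₁ − σ√T = 1.911533 − 0.399708 = 1.511825
N(d₁) = 0.972032,  N(d₂) = 0.934711,  e^(−rT) = 0.933174
E₀ = V₀·N(d₁) − D·e^(−rT)·N(d₂)
   = 369.1821·0.972032 − 199.5932·0.933174·0.934711 = 184.761967
B₀ = V₀ − E₀ = 369.1821 − 184.761967 = 184.420133

B0=184.4201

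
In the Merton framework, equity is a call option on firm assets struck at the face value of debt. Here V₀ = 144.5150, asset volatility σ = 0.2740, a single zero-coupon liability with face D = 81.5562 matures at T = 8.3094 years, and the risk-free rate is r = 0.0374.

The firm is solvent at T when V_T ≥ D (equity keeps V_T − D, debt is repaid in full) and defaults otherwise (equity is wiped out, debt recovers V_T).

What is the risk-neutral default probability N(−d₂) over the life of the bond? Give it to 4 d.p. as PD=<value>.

d₁ = [ln(V₀/D) + (r + σ²/2)T] / (σ√T)
   = [ln(144.5150/81.5562) + (0.0374 + 0.5·0.2740²)·8.3094] / (0.2740·√8.3094)
   = [0.572091 + 0.622690] / 0.789833 = 1.512700
d₂ = d₁ − σ√T = 1.512700 − 0.789833 = 0.722867
risk-neutral PD = N(−d₂) = N(-0.722867) = 0.234881

PD=0.2349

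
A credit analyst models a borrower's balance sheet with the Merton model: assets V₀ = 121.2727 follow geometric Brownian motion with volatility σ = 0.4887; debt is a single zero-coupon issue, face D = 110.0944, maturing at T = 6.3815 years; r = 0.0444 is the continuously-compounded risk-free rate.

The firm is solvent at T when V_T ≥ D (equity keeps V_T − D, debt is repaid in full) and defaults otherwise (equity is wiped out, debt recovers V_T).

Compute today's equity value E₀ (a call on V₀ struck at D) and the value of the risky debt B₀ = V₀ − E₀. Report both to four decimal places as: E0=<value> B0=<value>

E0=68.3633 B0=52.9094

d₁ = [ln(V₀/D) + (r + σ²/2)T] / (σ√T)
   = [ln(121.2727/110.0944) + (0.0444 + 0.5·0.4887²)·6.3815] / (0.4887·√6.3815)
   = [0.096704 + 1.045378] / 1.234536 = 0.925110
d₂ = d₁ − σ√T = 0.925110 − 1.234536 = -0.309426
N(d₁) = 0.822546,  N(d₂) = 0.378499,  e^(−rT) = 0.753265
E₀ = V₀·N(d₁) − D·e^(−rT)·N(d₂)
   = 121.2727·0.822546 − 110.0944·0.753265·0.378499 = 68.363343
B₀ = V₀ − E₀ = 121.2727 − 68.363343 = 52.909357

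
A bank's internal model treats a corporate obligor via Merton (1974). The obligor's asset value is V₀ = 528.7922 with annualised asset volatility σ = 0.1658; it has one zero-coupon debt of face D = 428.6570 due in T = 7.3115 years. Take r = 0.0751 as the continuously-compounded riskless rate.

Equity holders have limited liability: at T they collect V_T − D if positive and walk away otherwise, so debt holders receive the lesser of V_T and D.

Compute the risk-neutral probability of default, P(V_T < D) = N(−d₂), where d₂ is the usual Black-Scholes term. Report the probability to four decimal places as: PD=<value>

PD=0.0709

d₁ = [ln(V₀/D) + (r + σ²/2)T] / (σ√T)
   = [ln(528.7922/428.6570) + (0.0751 + 0.5·0.1658²)·7.3115] / (0.1658·√7.3115)
   = [0.209938 + 0.649589] / 0.448320 = 1.917220
d₂ = d₁ − σ√T = 1.917220 − 0.448320 = 1.468900
risk-neutral PD = N(−d₂) = N(-1.468900) = 0.070930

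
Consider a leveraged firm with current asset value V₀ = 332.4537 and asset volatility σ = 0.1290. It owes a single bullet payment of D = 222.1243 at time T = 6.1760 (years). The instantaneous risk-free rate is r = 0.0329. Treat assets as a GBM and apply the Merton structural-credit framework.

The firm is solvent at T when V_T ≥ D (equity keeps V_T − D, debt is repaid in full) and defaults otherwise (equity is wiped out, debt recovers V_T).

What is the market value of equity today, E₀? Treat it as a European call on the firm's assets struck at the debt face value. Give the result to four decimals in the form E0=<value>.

d₁ = [ln(V₀/D) + (r + σ²/2)T] / (σ√T)
   = [ln(332.4537/222.1243) + (0.0329 + 0.5·0.1290²)·6.1760] / (0.1290·√6.1760)
   = [0.403263 + 0.254578] / 0.320585 = 2.052002
d₂ = d₁ − σ√T = 2.052002 − 0.320585 = 1.731417
N(d₁) = 0.979915,  N(d₂) = 0.958311,  e^(−rT) = 0.816123
E₀ = V₀·N(d₁) − D·e^(−rT)·N(d₂)
   = 332.4537·0.979915 − 222.1243·0.816123·0.958311 = 152.053103

E0=152.0531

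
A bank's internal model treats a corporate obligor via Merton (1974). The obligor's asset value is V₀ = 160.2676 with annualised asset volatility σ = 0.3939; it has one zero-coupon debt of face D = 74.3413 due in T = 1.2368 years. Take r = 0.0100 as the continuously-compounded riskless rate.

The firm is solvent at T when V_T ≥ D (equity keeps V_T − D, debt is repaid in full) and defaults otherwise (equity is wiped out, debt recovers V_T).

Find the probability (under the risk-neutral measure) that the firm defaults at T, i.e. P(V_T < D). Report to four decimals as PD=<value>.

d₁ = [ln(V₀/D) + (r + σ²/2)T] / (σ√T)
   = [ln(160.2676/74.3413) + (0.0100 + 0.5·0.3939²)·1.2368] / (0.3939·√1.2368)
   = [0.768178 + 0.108317] / 0.438062 = 2.000847
d₂ = d₁ − σ√T = 2.000847 − 0.438062 = 1.562785
risk-neutral PD = N(−d₂) = N(-1.562785) = 0.059052

PD=0.0591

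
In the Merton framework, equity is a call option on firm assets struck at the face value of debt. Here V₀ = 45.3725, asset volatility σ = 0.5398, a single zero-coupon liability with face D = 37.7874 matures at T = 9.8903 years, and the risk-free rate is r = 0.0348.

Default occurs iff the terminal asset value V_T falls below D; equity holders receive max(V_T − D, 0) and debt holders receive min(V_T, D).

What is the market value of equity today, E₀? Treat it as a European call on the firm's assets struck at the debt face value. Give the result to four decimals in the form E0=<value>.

E0=31.8780

d₁ = [ln(V₀/D) + (r + σ²/2)T] / (σ√T)
   = [ln(45.3725/37.7874) + (0.0348 + 0.5·0.5398²)·9.8903] / (0.5398·√9.8903)
   = [0.182930 + 1.785120] / 1.697609 = 1.159308
d₂ = d₁ − σ√T = 1.159308 − 1.697609 = -0.538301
N(d₁) = 0.876835,  N(d₂) = 0.295185,  e^(−rT) = 0.708800
E₀ = V₀·N(d₁) − D·e^(−rT)·N(d₂)
   = 45.3725·0.876835 − 37.7874·0.708800·0.295185 = 31.878044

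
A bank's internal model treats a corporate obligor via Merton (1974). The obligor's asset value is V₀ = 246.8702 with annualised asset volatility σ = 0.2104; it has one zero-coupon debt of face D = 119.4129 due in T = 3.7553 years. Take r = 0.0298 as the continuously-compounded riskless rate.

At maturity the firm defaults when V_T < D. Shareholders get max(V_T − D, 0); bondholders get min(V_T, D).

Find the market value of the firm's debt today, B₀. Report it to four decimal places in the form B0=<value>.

B0=106.2947

d₁ = [ln(V₀/D) + (r + σ²/2)T] / (σ√T)
   = [ln(246.8702/119.4129) + (0.0298 + 0.5·0.2104²)·3.7553] / (0.2104·√3.7553)
   = [0.726275 + 0.195028] / 0.407726 = 2.259616
d₂ = d₁ − σ√T = 2.259616 − 0.407726 = 1.851890
N(d₁) = 0.988077,  N(d₂) = 0.967979,  e^(−rT) = 0.894127
E₀ = V₀·N(d₁) − D·e^(−rT)·N(d₂)
   = 246.8702·0.988077 − 119.4129·0.894127·0.967979 = 140.575499
B₀ = V₀ − E₀ = 246.8702 − 140.575499 = 106.294701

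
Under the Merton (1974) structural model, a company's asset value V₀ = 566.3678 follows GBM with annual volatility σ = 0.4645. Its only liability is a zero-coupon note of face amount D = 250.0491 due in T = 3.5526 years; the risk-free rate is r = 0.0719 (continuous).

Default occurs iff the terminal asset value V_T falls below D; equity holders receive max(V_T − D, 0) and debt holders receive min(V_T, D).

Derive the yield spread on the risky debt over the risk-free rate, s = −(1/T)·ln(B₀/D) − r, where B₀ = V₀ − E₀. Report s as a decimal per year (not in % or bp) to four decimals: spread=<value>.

d₁ = [ln(V₀/D) + (r + σ²/2)T] / (σ√T)
   = [ln(566.3678/250.0491) + (0.0719 + 0.5·0.4645²)·3.5526] / (0.4645·√3.5526)
   = [0.817586 + 0.638687] / 0.875505 = 1.663351
d₂ = d₁ − σ√T = 1.663351 − 0.875505 = 0.787846
N(d₁) = 0.951879,  N(d₂) = 0.784607,  e^(−rT) = 0.774582
E₀ = V₀·N(d₁) − D·e^(−rT)·N(d₂)
   = 566.3678·0.951879 − 250.0491·0.774582·0.784607 = 387.148238
B₀ = V₀ − E₀ = 566.3678 − 387.148238 = 179.219562
spread = −(1/T)·ln(B₀/D) − r = −(1/3.5526)·ln(179.219562/250.0491) − 0.0719 = 0.02184701

spread=0.0218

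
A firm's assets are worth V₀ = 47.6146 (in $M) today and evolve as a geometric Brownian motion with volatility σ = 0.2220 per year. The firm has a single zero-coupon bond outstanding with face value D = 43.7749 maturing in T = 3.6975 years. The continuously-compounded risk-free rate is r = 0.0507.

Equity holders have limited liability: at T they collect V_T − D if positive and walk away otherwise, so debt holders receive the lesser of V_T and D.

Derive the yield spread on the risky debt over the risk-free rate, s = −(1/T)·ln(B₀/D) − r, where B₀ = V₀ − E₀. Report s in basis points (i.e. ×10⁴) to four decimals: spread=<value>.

d₁ = [ln(V₀/D) + (r + σ²/2)T] / (σ√T)
   = [ln(47.6146/43.7749) + (0.0507 + 0.5·0.2220²)·3.6975] / (0.2220·√3.6975)
   = [0.084079 + 0.278577] / 0.426881 = 0.849548
d₂ = d₁ − σ√T = 0.849548 − 0.426881 = 0.422666
N(d₁) = 0.802212,  N(d₂) = 0.663731,  e^(−rT) = 0.829060
E₀ = V₀·N(d₁) − D·e^(−rT)·N(d₂)
   = 47.6146·0.802212 − 43.7749·0.829060·0.663731 = 14.108875
B₀ = V₀ − E₀ = 47.6146 − 14.108875 = 33.505725
spread = −(1/T)·ln(B₀/D) − r = −(1/3.6975)·ln(33.505725/43.7749) − 0.0507 = 0.02160406
in basis points: 0.02160406 × 10⁴ = 216.0406 bp

spread=216.0406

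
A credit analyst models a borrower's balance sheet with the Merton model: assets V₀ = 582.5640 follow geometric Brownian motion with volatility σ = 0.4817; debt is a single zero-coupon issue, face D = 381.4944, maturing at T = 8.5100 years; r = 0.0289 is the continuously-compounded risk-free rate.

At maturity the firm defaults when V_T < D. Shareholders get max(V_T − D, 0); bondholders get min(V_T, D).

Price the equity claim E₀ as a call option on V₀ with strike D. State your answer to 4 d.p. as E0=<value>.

d₁ = [ln(V₀/D) + (r + σ²/2)T] / (σ√T)
   = [ln(582.5640/381.4944) + (0.0289 + 0.5·0.4817²)·8.5100] / (0.4817·√8.5100)
   = [0.423343 + 1.233247] / 1.405211 = 1.178891
d₂ = d₁ − σ√T = 1.178891 − 1.405211 = -0.226320
N(d₁) = 0.880779,  N(d₂) = 0.410476,  e^(−rT) = 0.781970
E₀ = V₀·N(d₁) − D·e^(−rT)·N(d₂)
   = 582.5640·0.880779 − 381.4944·0.781970·0.410476 = 390.658106

E0=390.6581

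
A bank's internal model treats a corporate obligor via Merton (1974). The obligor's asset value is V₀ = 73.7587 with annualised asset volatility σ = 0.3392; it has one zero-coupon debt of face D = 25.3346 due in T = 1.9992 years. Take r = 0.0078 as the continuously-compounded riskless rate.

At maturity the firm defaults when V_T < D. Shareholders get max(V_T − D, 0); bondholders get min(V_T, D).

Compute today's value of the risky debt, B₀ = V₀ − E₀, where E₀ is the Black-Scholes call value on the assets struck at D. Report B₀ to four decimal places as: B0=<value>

d₁ = [ln(V₀/D) + (r + σ²/2)T] / (σ√T)
   = [ln(73.7587/25.3346) + (0.0078 + 0.5·0.3392²)·1.9992] / (0.3392·√1.9992)
   = [1.068628 + 0.130604] / 0.479605 = 2.500457
d₂ = d₁ − σ√T = 2.500457 − 0.479605 = 2.020851
N(d₁) = 0.993798,  N(d₂) = 0.978352,  e^(−rT) = 0.984527
E₀ = V₀·N(d₁) − D·e^(−rT)·N(d₂)
   = 73.7587·0.993798 − 25.3346·0.984527·0.978352 = 48.898617
B₀ = V₀ − E₀ = 73.7587 − 48.898617 = 24.860083

B0=24.8601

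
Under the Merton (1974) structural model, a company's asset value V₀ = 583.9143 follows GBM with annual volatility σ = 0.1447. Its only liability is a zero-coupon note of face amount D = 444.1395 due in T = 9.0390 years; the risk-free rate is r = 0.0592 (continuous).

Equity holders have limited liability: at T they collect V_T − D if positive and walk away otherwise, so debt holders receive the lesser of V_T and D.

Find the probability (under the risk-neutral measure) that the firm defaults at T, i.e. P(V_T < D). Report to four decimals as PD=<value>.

d₁ = [ln(V₀/D) + (r + σ²/2)T] / (σ√T)
   = [ln(583.9143/444.1395) + (0.0592 + 0.5·0.1447²)·9.0390] / (0.1447·√9.0390)
   = [0.273616 + 0.629738] / 0.435040 = 2.076487
d₂ = d₁ − σ√T = 2.076487 − 0.435040 = 1.641448
risk-neutral PD = N(−d₂) = N(-1.641448) = 0.050352

PD=0.0504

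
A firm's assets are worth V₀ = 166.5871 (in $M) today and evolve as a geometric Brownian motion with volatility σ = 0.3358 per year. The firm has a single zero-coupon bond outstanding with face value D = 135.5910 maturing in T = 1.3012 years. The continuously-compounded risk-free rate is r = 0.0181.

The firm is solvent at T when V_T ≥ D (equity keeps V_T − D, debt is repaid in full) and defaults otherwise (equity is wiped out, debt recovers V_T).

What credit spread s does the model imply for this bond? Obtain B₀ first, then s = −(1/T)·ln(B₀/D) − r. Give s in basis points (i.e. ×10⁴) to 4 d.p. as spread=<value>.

d₁ = [ln(V₀/D) + (r + σ²/2)T] / (σ√T)
   = [ln(166.5871/135.5910) + (0.0181 + 0.5·0.3358²)·1.3012] / (0.3358·√1.3012)
   = [0.205875 + 0.096914] / 0.383048 = 0.790476
d₂ = d₁ − σ√T = 0.790476 − 0.383048 = 0.407428
N(d₁) = 0.785375,  N(d₂) = 0.658153,  e^(−rT) = 0.976723
E₀ = V₀·N(d₁) − D·e^(−rT)·N(d₂)
   = 166.5871·0.785375 − 135.5910·0.976723·0.658153 = 43.670881
B₀ = V₀ − E₀ = 166.5871 − 43.670881 = 122.916219
spread = −(1/T)·ln(B₀/D) − r = −(1/1.3012)·ln(122.916219/135.5910) − 0.0181 = 0.05732271
in basis points: 0.05732271 × 10⁴ = 573.2271 bp

spread=573.2271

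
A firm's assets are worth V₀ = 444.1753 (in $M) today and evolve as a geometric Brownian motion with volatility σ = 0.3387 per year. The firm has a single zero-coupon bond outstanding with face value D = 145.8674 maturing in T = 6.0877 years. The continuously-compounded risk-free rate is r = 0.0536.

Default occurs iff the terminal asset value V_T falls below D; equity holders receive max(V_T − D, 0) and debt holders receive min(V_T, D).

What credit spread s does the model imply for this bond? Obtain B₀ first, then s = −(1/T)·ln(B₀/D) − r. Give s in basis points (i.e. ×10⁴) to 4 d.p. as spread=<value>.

spread=46.3045

d₁ = [ln(V₀/D) + (r + σ²/2)T] / (σ√T)
   = [ln(444.1753/145.8674) + (0.0536 + 0.5·0.3387²)·6.0877] / (0.3387·√6.0877)
   = [1.113521 + 0.675484] / 0.835683 = 2.140769
d₂ = d₁ − σ√T = 2.140769 − 0.835683 = 1.305086
N(d₁) = 0.983854,  N(d₂) = 0.904068,  e^(−rT) = 0.721588
E₀ = V₀·N(d₁) − D·e^(−rT)·N(d₂)
   = 444.1753·0.983854 − 145.8674·0.721588·0.904068 = 341.844730
B₀ = V₀ − E₀ = 444.1753 − 341.844730 = 102.330570
spread = −(1/T)·ln(B₀/D) − r = −(1/6.0877)·ln(102.330570/145.8674) − 0.0536 = 0.00463045
in basis points: 0.00463045 × 10⁴ = 46.3045 bp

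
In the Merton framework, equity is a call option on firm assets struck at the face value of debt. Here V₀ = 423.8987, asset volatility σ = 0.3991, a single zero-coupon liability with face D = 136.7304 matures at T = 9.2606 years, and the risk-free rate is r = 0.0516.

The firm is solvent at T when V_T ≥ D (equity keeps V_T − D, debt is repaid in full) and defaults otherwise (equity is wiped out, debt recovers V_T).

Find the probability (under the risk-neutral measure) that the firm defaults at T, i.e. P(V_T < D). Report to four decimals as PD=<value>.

d₁ = [ln(V₀/D) + (r + σ²/2)T] / (σ√T)
   = [ln(423.8987/136.7304) + (0.0516 + 0.5·0.3991²)·9.2606] / (0.3991·√9.2606)
   = [1.131483 + 1.215365] / 1.214511 = 1.932341
d₂ = d₁ − σ√T = 1.932341 − 1.214511 = 0.717830
risk-neutral PD = N(−d₂) = N(-0.717830) = 0.236431

PD=0.2364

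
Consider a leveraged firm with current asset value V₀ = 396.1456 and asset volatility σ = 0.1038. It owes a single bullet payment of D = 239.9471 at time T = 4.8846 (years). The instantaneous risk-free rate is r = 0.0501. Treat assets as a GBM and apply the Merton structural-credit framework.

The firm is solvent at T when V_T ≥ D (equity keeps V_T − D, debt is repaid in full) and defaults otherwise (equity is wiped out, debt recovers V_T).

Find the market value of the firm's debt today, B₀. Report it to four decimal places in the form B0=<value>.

B0=187.8511

d₁ = [ln(V₀/D) + (r + σ²/2)T] / (σ√T)
   = [ln(396.1456/239.9471) + (0.0501 + 0.5·0.1038²)·4.8846] / (0.1038·√4.8846)
   = [0.501363 + 0.271033] / 0.229410 = 3.366885
d₂ = d₁ − σ√T = 3.366885 − 0.229410 = 3.137475
N(d₁) = 0.999620,  N(d₂) = 0.999148,  e^(−rT) = 0.782925
E₀ = V₀·N(d₁) − D·e^(−rT)·N(d₂)
   = 396.1456·0.999620 − 239.9471·0.782925·0.999148 = 208.294520
B₀ = V₀ − E₀ = 396.1456 − 208.294520 = 187.851080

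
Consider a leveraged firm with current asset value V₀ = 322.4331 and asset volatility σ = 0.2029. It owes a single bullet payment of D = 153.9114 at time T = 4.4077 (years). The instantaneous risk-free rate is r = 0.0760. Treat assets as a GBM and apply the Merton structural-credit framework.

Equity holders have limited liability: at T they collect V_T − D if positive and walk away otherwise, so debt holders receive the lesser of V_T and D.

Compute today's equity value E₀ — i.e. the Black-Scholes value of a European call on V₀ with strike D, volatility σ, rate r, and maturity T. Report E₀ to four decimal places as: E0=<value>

E0=212.4800

d₁ = [ln(V₀/D) + (r + σ²/2)T] / (σ√T)
   = [ln(322.4331/153.9114) + (0.0760 + 0.5·0.2029²)·4.4077] / (0.2029·√4.4077)
   = [0.739519 + 0.425714] / 0.425979 = 2.735424
d₂ = d₁ − σ√T = 2.735424 − 0.425979 = 2.309445
N(d₁) = 0.996885,  N(d₂) = 0.989541,  e^(−rT) = 0.715349
E₀ = V₀·N(d₁) − D·e^(−rT)·N(d₂)
   = 322.4331·0.996885 − 153.9114·0.715349·0.989541 = 212.479994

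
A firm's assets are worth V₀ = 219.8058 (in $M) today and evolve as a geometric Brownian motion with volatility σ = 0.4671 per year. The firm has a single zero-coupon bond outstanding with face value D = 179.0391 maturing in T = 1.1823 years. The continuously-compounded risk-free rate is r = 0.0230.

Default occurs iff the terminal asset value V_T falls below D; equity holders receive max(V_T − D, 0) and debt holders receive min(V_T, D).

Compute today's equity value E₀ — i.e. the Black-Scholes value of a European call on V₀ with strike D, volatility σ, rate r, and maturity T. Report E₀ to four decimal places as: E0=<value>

E0=66.2334

d₁ = [ln(V₀/D) + (r + σ²/2)T] / (σ√T)
   = [ln(219.8058/179.0391) + (0.0230 + 0.5·0.4671²)·1.1823] / (0.4671·√1.1823)
   = [0.205140 + 0.156171] / 0.507895 = 0.711391
d₂ = d₁ − σ√T = 0.711391 − 0.507895 = 0.203496
N(d₁) = 0.761579,  N(d₂) = 0.580626,  e^(−rT) = 0.973173
E₀ = V₀·N(d₁) − D·e^(−rT)·N(d₂)
   = 219.8058·0.761579 − 179.0391·0.973173·0.580626 = 66.233397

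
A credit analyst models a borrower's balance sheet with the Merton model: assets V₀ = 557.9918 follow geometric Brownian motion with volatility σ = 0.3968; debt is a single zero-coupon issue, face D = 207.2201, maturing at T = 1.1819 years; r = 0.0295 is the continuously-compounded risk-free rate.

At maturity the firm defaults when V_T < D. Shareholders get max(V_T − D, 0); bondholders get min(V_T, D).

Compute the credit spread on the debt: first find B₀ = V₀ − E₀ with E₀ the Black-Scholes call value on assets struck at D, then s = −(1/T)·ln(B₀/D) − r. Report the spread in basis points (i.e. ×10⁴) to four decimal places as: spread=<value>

spread=17.4436

d₁ = [ln(V₀/D) + (r + σ²/2)T] / (σ√T)
   = [ln(557.9918/207.2201) + (0.0295 + 0.5·0.3968²)·1.1819] / (0.3968·√1.1819)
   = [0.990563 + 0.127911] / 0.431382 = 2.592769
d₂ = d₁ − σ√T = 2.592769 − 0.431382 = 2.161387
N(d₁) = 0.995240,  N(d₂) = 0.984667,  e^(−rT) = 0.965735
E₀ = V₀·N(d₁) − D·e^(−rT)·N(d₂)
   = 557.9918·0.995240 − 207.2201·0.965735·0.984667 = 358.284298
B₀ = V₀ − E₀ = 557.9918 − 358.284298 = 199.707502
spread = −(1/T)·ln(B₀/D) − r = −(1/1.1819)·ln(199.707502/207.2201) − 0.0295 = 0.00174436
in basis points: 0.00174436 × 10⁴ = 17.4436 bp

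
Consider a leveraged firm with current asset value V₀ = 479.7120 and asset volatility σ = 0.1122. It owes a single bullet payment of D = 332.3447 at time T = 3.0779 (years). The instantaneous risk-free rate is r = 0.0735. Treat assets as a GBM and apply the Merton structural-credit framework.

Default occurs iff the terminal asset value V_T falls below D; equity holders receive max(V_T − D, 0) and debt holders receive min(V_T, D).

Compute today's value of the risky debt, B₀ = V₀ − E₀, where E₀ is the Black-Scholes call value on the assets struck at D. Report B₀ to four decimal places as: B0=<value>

B0=265.0321

d₁ = [ln(V₀/D) + (r + σ²/2)T] / (σ√T)
   = [ln(479.7120/332.3447) + (0.0735 + 0.5·0.1122²)·3.0779] / (0.1122·√3.0779)
   = [0.367013 + 0.245599] / 0.196843 = 3.112187
d₂ = d₁ − σ√T = 3.112187 − 0.196843 = 2.915344
N(d₁) = 0.999071,  N(d₂) = 0.998224,  e^(−rT) = 0.797538
E₀ = V₀·N(d₁) − D·e^(−rT)·N(d₂)
   = 479.7120·0.999071 − 332.3447·0.797538·0.998224 = 214.679875
B₀ = V₀ − E₀ = 479.7120 − 214.679875 = 265.032125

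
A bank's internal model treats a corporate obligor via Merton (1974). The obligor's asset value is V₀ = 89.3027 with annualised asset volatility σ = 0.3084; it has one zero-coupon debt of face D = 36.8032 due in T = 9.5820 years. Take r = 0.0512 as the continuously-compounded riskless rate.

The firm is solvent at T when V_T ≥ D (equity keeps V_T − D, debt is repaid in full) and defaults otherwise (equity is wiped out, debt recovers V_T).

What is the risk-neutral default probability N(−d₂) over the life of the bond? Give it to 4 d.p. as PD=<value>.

d₁ = [ln(V₀/D) + (r + σ²/2)T] / (σ√T)
   = [ln(89.3027/36.8032) + (0.0512 + 0.5·0.3084²)·9.5820] / (0.3084·√9.5820)
   = [0.886447 + 0.946273] / 0.954646 = 1.919790
d₂ = d₁ − σ√T = 1.919790 − 0.954646 = 0.965144
risk-neutral PD = N(−d₂) = N(-0.965144) = 0.167236

PD=0.1672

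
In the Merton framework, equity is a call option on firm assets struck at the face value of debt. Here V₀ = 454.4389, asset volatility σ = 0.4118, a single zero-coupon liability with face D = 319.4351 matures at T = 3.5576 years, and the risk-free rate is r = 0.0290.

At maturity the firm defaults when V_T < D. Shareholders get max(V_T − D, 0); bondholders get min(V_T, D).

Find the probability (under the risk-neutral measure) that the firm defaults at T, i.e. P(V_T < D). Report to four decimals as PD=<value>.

d₁ = [ln(V₀/D) + (r + σ²/2)T] / (σ√T)
   = [ln(454.4389/319.4351) + (0.0290 + 0.5·0.4118²)·3.5576] / (0.4118·√3.5576)
   = [0.352509 + 0.404818] / 0.776721 = 0.975032
d₂ = d₁ − σ√T = 0.975032 − 0.776721 = 0.198311
risk-neutral PD = N(−d₂) = N(-0.198311) = 0.421401

PD=0.4214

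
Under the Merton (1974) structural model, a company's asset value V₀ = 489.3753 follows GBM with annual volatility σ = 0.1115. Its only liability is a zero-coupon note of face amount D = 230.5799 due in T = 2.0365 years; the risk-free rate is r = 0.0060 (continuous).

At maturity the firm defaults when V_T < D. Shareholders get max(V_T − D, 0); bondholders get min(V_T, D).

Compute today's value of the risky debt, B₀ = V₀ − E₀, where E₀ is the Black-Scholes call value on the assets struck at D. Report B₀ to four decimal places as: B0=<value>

B0=227.7796

d₁ = [ln(V₀/D) + (r + σ²/2)T] / (σ√T)
   = [ln(489.3753/230.5799) + (0.0060 + 0.5·0.1115²)·2.0365] / (0.1115·√2.0365)
   = [0.752532 + 0.024878] / 0.159117 = 4.885773
d₂ = d₁ − σ√T = 4.885773 − 0.159117 = 4.726656
N(d₁) = 0.999999,  N(d₂) = 0.999999,  e^(−rT) = 0.987855
E₀ = V₀·N(d₁) − D·e^(−rT)·N(d₂)
   = 489.3753·0.999999 − 230.5799·0.987855·0.999999 = 261.595720
B₀ = V₀ − E₀ = 489.3753 − 261.595720 = 227.779580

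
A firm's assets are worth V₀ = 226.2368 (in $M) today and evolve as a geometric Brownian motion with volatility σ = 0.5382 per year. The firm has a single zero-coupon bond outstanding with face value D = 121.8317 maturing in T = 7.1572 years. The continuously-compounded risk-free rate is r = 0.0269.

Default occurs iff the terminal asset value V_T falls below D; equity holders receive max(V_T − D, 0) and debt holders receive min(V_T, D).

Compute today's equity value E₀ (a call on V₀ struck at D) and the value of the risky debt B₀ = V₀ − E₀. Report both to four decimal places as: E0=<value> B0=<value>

d₁ = [ln(V₀/D) + (r + σ²/2)T] / (σ√T)
   = [ln(226.2368/121.8317) + (0.0269 + 0.5·0.5382²)·7.1572] / (0.5382·√7.1572)
   = [0.618942 + 1.229103] / 1.439843 = 1.283504
d₂ = d₁ − σ√T = 1.283504 − 1.439843 = -0.156339
N(d₁) = 0.900342,  N(d₂) = 0.437883,  e^(−rT) = 0.824871
E₀ = V₀·N(d₁) − D·e^(−rT)·N(d₂)
   = 226.2368·0.900342 − 121.8317·0.824871·0.437883 = 159.685344
B₀ = V₀ − E₀ = 226.2368 − 159.685344 = 66.551456

E0=159.6853 B0=66.5515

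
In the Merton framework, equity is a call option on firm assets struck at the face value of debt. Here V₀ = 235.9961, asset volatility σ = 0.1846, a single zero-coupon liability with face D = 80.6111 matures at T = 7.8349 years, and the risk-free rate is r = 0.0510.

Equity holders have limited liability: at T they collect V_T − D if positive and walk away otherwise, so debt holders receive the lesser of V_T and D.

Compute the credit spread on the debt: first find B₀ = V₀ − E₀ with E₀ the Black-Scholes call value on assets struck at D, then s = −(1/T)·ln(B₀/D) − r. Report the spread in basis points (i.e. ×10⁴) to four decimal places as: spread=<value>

spread=0.8547

d₁ = [ln(V₀/D) + (r + σ²/2)T] / (σ√T)
   = [ln(235.9961/80.6111) + (0.0510 + 0.5·0.1846²)·7.8349] / (0.1846·√7.8349)
   = [1.074179 + 0.533075] / 0.516712 = 3.110543
d₂ = d₁ − σ√T = 3.110543 − 0.516712 = 2.593831
N(d₁) = 0.999066,  N(d₂) = 0.995254,  e^(−rT) = 0.670602
E₀ = V₀·N(d₁) − D·e^(−rT)·N(d₂)
   = 235.9961·0.999066 − 80.6111·0.670602·0.995254 = 181.974345
B₀ = V₀ − E₀ = 235.9961 − 181.974345 = 54.021755
spread = −(1/T)·ln(B₀/D) − r = −(1/7.8349)·ln(54.021755/80.6111) − 0.0510 = 0.00008547
in basis points: 0.00008547 × 10⁴ = 0.8547 bp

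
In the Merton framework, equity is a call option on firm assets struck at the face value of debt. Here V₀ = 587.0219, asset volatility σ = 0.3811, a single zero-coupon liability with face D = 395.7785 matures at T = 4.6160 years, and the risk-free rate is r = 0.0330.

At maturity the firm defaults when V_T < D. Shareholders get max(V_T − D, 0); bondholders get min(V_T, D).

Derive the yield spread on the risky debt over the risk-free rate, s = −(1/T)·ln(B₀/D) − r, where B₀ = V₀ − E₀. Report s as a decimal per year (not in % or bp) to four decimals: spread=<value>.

d₁ = [ln(V₀/D) + (r + σ²/2)T] / (σ√T)
   = [ln(587.0219/395.7785) + (0.0330 + 0.5·0.3811²)·4.6160] / (0.3811·√4.6160)
   = [0.394207 + 0.487535] / 0.818789 = 1.076887
d₂ = d₁ − σ√T = 1.076887 − 0.818789 = 0.258098
N(d₁) = 0.859235,  N(d₂) = 0.601834,  e^(−rT) = 0.858707
E₀ = V₀·N(d₁) − D·e^(−rT)·N(d₂)
   = 587.0219·0.859235 − 395.7785·0.858707·0.601834 = 299.851521
B₀ = V₀ − E₀ = 587.0219 − 299.851521 = 287.170379
spread = −(1/T)·ln(B₀/D) − r = −(1/4.6160)·ln(287.170379/395.7785) − 0.0330 = 0.03649285

spread=0.0365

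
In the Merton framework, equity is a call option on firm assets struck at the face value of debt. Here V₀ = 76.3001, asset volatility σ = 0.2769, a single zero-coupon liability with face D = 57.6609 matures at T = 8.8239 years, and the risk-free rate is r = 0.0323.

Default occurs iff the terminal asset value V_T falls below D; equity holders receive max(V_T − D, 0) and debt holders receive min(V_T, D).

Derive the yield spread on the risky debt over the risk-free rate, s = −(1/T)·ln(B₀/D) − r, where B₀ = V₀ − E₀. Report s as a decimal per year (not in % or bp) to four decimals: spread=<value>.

d₁ = [ln(V₀/D) + (r + σ²/2)T] / (σ√T)
   = [ln(76.3001/57.6609) + (0.0323 + 0.5·0.2769²)·8.8239] / (0.2769·√8.8239)
   = [0.280095 + 0.623292] / 0.822533 = 1.098299
d₂ = d₁ − σ√T = 1.098299 − 0.822533 = 0.275766
N(d₁) = 0.863963,  N(d₂) = 0.608636,  e^(−rT) = 0.752005
E₀ = V₀·N(d₁) − D·e^(−rT)·N(d₂)
   = 76.3001·0.863963 − 57.6609·0.752005·0.608636 = 39.529210
B₀ = V₀ − E₀ = 76.3001 − 39.529210 = 36.770890
spread = −(1/T)·ln(B₀/D) − r = −(1/8.8239)·ln(36.770890/57.6609) − 0.0323 = 0.01868344

spread=0.0187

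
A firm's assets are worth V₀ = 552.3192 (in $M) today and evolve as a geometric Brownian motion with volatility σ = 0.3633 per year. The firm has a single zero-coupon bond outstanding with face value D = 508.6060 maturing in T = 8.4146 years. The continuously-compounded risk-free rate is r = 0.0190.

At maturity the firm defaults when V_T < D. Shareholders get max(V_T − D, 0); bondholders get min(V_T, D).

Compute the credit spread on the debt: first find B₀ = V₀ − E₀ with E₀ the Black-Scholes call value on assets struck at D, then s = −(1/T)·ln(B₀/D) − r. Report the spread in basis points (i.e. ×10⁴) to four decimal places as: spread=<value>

d₁ = [ln(V₀/D) + (r + σ²/2)T] / (σ√T)
   = [ln(552.3192/508.6060) + (0.0190 + 0.5·0.3633²)·8.4146] / (0.3633·√8.4146)
   = [0.082452 + 0.715186] / 1.053858 = 0.756875
d₂ = d₁ − σ√T = 0.756875 − 1.053858 = -0.296984
N(d₁) = 0.775437,  N(d₂) = 0.383240,  e^(−rT) = 0.852248
E₀ = V₀·N(d₁) − D·e^(−rT)·N(d₂)
   = 552.3192·0.775437 − 508.6060·0.852248·0.383240 = 262.170547
B₀ = V₀ − E₀ = 552.3192 − 262.170547 = 290.148653
spread = −(1/T)·ln(B₀/D) − r = −(1/8.4146)·ln(290.148653/508.6060) − 0.0190 = 0.04770314
in basis points: 0.04770314 × 10⁴ = 477.0314 bp

spread=477.0314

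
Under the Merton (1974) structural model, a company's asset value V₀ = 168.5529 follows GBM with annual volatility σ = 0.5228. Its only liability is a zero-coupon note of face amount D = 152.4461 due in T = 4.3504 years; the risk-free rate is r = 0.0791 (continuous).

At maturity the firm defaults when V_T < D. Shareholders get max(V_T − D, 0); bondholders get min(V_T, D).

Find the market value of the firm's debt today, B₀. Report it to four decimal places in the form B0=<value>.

B0=76.8279

d₁ = [ln(V₀/D) + (r + σ²/2)T] / (σ√T)
   = [ln(168.5529/152.4461) + (0.0791 + 0.5·0.5228²)·4.3504] / (0.5228·√4.3504)
   = [0.100439 + 0.938642] / 1.090436 = 0.952904
d₂ = d₁ − σ√T = 0.952904 − 1.090436 = -0.137532
N(d₁) = 0.829681,  N(d₂) = 0.445305,  e^(−rT) = 0.708846
E₀ = V₀·N(d₁) − D·e^(−rT)·N(d₂)
   = 168.5529·0.829681 − 152.4461·0.708846·0.445305 = 91.725027
B₀ = V₀ − E₀ = 168.5529 − 91.725027 = 76.827873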